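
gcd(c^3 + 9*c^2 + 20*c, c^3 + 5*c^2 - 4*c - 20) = c + 5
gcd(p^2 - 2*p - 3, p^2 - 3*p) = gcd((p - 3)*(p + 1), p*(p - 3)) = p - 3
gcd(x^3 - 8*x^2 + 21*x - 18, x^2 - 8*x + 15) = x - 3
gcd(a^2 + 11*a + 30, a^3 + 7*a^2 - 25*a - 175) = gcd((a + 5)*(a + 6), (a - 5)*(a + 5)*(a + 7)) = a + 5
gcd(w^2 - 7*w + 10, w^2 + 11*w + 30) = 1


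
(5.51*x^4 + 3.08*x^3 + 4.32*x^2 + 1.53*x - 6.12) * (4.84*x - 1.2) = 26.6684*x^5 + 8.2952*x^4 + 17.2128*x^3 + 2.2212*x^2 - 31.4568*x + 7.344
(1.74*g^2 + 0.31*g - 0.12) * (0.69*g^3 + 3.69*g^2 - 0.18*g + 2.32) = 1.2006*g^5 + 6.6345*g^4 + 0.7479*g^3 + 3.5382*g^2 + 0.7408*g - 0.2784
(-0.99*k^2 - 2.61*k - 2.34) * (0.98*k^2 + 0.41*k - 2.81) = -0.9702*k^4 - 2.9637*k^3 - 0.5814*k^2 + 6.3747*k + 6.5754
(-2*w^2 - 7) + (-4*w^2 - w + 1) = -6*w^2 - w - 6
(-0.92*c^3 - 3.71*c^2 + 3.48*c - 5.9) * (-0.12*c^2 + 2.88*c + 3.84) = 0.1104*c^5 - 2.2044*c^4 - 14.6352*c^3 - 3.516*c^2 - 3.6288*c - 22.656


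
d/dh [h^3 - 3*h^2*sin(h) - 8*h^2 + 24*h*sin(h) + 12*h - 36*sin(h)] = -3*h^2*cos(h) + 3*h^2 - 6*h*sin(h) + 24*h*cos(h) - 16*h + 24*sin(h) - 36*cos(h) + 12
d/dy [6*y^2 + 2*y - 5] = 12*y + 2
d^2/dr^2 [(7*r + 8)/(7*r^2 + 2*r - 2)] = 2*(4*(7*r + 1)^2*(7*r + 8) - 7*(21*r + 10)*(7*r^2 + 2*r - 2))/(7*r^2 + 2*r - 2)^3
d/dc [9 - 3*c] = -3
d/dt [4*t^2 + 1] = 8*t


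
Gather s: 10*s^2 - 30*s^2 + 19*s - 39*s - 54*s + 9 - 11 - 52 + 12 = -20*s^2 - 74*s - 42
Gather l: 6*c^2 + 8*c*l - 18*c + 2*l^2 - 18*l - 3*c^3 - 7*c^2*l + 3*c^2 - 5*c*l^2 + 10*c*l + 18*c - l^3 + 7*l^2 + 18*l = -3*c^3 + 9*c^2 - l^3 + l^2*(9 - 5*c) + l*(-7*c^2 + 18*c)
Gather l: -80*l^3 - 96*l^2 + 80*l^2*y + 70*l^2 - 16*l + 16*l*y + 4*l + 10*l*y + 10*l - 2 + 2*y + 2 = -80*l^3 + l^2*(80*y - 26) + l*(26*y - 2) + 2*y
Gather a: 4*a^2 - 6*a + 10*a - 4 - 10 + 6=4*a^2 + 4*a - 8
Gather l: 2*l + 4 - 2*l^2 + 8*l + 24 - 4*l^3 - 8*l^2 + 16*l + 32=-4*l^3 - 10*l^2 + 26*l + 60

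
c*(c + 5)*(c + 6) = c^3 + 11*c^2 + 30*c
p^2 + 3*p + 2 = (p + 1)*(p + 2)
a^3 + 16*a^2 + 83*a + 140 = (a + 4)*(a + 5)*(a + 7)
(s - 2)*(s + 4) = s^2 + 2*s - 8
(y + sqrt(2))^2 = y^2 + 2*sqrt(2)*y + 2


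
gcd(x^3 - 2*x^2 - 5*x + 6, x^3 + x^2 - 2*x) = x^2 + x - 2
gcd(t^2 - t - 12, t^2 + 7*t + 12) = t + 3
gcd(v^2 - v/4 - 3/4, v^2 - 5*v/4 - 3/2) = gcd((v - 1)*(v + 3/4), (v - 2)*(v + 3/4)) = v + 3/4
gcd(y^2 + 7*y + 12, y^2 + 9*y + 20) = y + 4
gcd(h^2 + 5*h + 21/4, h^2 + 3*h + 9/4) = h + 3/2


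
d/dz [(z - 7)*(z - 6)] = 2*z - 13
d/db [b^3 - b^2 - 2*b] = 3*b^2 - 2*b - 2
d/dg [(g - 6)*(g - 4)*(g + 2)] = 3*g^2 - 16*g + 4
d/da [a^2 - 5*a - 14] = 2*a - 5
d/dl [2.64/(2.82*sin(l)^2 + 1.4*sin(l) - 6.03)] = -(14.8896*sin(l) + 3.696)*cos(l)/(2.82*sin(l)^2 + 1.4*sin(l) - 6.03)^2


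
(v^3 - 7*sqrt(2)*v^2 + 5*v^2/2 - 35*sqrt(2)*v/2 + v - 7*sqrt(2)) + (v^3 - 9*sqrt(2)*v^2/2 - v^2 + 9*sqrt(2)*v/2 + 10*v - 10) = 2*v^3 - 23*sqrt(2)*v^2/2 + 3*v^2/2 - 13*sqrt(2)*v + 11*v - 10 - 7*sqrt(2)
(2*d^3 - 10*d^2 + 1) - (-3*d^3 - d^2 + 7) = 5*d^3 - 9*d^2 - 6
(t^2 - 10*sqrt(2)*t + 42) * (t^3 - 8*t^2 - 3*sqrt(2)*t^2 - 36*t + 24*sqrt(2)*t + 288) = t^5 - 13*sqrt(2)*t^4 - 8*t^4 + 66*t^3 + 104*sqrt(2)*t^3 - 528*t^2 + 234*sqrt(2)*t^2 - 1872*sqrt(2)*t - 1512*t + 12096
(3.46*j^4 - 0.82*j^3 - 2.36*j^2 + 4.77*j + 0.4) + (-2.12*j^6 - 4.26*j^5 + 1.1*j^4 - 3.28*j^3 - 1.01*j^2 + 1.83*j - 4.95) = -2.12*j^6 - 4.26*j^5 + 4.56*j^4 - 4.1*j^3 - 3.37*j^2 + 6.6*j - 4.55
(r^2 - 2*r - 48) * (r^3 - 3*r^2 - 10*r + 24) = r^5 - 5*r^4 - 52*r^3 + 188*r^2 + 432*r - 1152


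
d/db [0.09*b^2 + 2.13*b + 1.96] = 0.18*b + 2.13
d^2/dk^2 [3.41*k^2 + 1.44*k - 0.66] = 6.82000000000000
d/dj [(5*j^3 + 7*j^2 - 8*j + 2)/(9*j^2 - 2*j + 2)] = (45*j^4 - 20*j^3 + 88*j^2 - 8*j - 12)/(81*j^4 - 36*j^3 + 40*j^2 - 8*j + 4)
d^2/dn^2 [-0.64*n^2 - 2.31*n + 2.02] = -1.28000000000000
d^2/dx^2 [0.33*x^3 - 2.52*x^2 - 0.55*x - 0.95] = 1.98*x - 5.04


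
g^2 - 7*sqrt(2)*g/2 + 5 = (g - 5*sqrt(2)/2)*(g - sqrt(2))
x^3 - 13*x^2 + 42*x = x*(x - 7)*(x - 6)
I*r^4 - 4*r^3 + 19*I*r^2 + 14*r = r*(r - 2*I)*(r + 7*I)*(I*r + 1)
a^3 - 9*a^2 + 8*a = a*(a - 8)*(a - 1)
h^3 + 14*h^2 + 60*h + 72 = (h + 2)*(h + 6)^2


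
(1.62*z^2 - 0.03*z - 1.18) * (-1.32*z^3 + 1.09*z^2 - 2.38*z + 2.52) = -2.1384*z^5 + 1.8054*z^4 - 2.3307*z^3 + 2.8676*z^2 + 2.7328*z - 2.9736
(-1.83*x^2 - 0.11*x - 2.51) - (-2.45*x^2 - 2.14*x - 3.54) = 0.62*x^2 + 2.03*x + 1.03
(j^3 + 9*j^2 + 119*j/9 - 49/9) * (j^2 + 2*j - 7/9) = j^5 + 11*j^4 + 274*j^3/9 + 14*j^2 - 1715*j/81 + 343/81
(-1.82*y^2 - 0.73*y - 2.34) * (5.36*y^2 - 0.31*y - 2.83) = -9.7552*y^4 - 3.3486*y^3 - 7.1655*y^2 + 2.7913*y + 6.6222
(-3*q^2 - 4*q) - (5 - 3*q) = -3*q^2 - q - 5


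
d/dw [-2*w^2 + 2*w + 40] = 2 - 4*w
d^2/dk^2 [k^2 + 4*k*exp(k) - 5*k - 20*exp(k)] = 4*k*exp(k) - 12*exp(k) + 2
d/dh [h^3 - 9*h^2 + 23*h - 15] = 3*h^2 - 18*h + 23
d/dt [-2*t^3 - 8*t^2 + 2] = 2*t*(-3*t - 8)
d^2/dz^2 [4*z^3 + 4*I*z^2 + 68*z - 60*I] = 24*z + 8*I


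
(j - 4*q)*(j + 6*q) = j^2 + 2*j*q - 24*q^2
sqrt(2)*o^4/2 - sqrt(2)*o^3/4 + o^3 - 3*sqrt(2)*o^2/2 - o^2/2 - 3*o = o*(o - 2)*(o + 3/2)*(sqrt(2)*o/2 + 1)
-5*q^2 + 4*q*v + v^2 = (-q + v)*(5*q + v)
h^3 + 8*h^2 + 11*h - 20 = (h - 1)*(h + 4)*(h + 5)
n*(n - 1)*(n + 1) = n^3 - n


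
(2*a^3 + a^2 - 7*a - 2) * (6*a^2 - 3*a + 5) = 12*a^5 - 35*a^3 + 14*a^2 - 29*a - 10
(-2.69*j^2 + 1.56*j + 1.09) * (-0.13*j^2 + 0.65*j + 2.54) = 0.3497*j^4 - 1.9513*j^3 - 5.9603*j^2 + 4.6709*j + 2.7686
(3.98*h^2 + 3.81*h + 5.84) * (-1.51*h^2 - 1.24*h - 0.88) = -6.0098*h^4 - 10.6883*h^3 - 17.0452*h^2 - 10.5944*h - 5.1392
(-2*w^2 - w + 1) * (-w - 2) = 2*w^3 + 5*w^2 + w - 2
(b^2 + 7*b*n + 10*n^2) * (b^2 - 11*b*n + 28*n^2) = b^4 - 4*b^3*n - 39*b^2*n^2 + 86*b*n^3 + 280*n^4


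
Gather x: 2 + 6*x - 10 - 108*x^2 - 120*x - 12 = -108*x^2 - 114*x - 20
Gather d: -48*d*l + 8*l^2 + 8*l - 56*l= -48*d*l + 8*l^2 - 48*l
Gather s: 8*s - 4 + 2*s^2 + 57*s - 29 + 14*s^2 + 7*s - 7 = 16*s^2 + 72*s - 40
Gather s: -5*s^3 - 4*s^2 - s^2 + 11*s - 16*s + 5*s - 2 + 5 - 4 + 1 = -5*s^3 - 5*s^2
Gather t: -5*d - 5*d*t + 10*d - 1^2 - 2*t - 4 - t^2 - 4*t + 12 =5*d - t^2 + t*(-5*d - 6) + 7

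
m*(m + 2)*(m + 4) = m^3 + 6*m^2 + 8*m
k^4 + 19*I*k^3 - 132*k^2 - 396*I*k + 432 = (k + 3*I)*(k + 4*I)*(k + 6*I)^2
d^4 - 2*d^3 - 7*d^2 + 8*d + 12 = (d - 3)*(d - 2)*(d + 1)*(d + 2)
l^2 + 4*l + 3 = (l + 1)*(l + 3)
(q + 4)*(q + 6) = q^2 + 10*q + 24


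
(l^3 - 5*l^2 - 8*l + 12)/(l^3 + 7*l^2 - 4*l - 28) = (l^2 - 7*l + 6)/(l^2 + 5*l - 14)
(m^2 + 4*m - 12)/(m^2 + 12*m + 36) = (m - 2)/(m + 6)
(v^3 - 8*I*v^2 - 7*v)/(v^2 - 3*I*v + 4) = v*(v^2 - 8*I*v - 7)/(v^2 - 3*I*v + 4)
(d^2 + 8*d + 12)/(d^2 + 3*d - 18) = (d + 2)/(d - 3)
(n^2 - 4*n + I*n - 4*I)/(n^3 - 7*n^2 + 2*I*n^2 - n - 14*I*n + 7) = (n - 4)/(n^2 + n*(-7 + I) - 7*I)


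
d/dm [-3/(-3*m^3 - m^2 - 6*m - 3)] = 3*(-9*m^2 - 2*m - 6)/(3*m^3 + m^2 + 6*m + 3)^2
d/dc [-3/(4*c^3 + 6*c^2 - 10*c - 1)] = 6*(6*c^2 + 6*c - 5)/(4*c^3 + 6*c^2 - 10*c - 1)^2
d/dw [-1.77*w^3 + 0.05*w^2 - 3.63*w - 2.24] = -5.31*w^2 + 0.1*w - 3.63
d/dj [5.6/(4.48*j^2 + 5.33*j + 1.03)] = (-50.176*j - 29.848)/(4.48*j^2 + 5.33*j + 1.03)^2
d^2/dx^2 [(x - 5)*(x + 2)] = 2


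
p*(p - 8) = p^2 - 8*p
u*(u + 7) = u^2 + 7*u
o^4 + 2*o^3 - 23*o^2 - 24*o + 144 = (o - 3)^2*(o + 4)^2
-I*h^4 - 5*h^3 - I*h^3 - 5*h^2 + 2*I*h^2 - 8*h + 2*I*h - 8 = (h + 1)*(h - 4*I)*(h - 2*I)*(-I*h + 1)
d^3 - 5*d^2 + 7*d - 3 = (d - 3)*(d - 1)^2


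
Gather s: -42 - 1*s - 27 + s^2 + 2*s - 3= s^2 + s - 72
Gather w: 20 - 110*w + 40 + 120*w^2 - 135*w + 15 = 120*w^2 - 245*w + 75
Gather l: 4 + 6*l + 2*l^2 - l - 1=2*l^2 + 5*l + 3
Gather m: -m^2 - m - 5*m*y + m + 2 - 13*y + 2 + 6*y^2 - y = -m^2 - 5*m*y + 6*y^2 - 14*y + 4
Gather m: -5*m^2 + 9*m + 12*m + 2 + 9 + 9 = -5*m^2 + 21*m + 20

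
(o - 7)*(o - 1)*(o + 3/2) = o^3 - 13*o^2/2 - 5*o + 21/2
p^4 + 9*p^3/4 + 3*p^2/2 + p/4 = p*(p + 1/4)*(p + 1)^2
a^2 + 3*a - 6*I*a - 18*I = (a + 3)*(a - 6*I)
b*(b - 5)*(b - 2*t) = b^3 - 2*b^2*t - 5*b^2 + 10*b*t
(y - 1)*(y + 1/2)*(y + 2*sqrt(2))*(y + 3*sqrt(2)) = y^4 - y^3/2 + 5*sqrt(2)*y^3 - 5*sqrt(2)*y^2/2 + 23*y^2/2 - 6*y - 5*sqrt(2)*y/2 - 6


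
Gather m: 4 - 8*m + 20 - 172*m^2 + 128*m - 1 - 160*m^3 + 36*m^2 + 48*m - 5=-160*m^3 - 136*m^2 + 168*m + 18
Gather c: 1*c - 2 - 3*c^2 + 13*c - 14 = -3*c^2 + 14*c - 16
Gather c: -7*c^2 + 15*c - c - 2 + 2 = -7*c^2 + 14*c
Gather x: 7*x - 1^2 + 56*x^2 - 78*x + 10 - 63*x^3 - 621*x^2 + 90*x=-63*x^3 - 565*x^2 + 19*x + 9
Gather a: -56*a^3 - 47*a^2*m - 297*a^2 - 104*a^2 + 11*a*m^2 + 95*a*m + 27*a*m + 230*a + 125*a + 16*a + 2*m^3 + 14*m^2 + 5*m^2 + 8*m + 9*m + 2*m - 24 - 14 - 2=-56*a^3 + a^2*(-47*m - 401) + a*(11*m^2 + 122*m + 371) + 2*m^3 + 19*m^2 + 19*m - 40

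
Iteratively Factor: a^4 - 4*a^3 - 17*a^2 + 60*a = (a)*(a^3 - 4*a^2 - 17*a + 60) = a*(a - 3)*(a^2 - a - 20) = a*(a - 5)*(a - 3)*(a + 4)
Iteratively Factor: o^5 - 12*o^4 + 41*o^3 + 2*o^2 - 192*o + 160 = (o + 2)*(o^4 - 14*o^3 + 69*o^2 - 136*o + 80) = (o - 4)*(o + 2)*(o^3 - 10*o^2 + 29*o - 20) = (o - 5)*(o - 4)*(o + 2)*(o^2 - 5*o + 4) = (o - 5)*(o - 4)^2*(o + 2)*(o - 1)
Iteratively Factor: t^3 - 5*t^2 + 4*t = (t)*(t^2 - 5*t + 4) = t*(t - 1)*(t - 4)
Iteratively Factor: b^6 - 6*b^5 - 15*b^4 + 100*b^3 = (b)*(b^5 - 6*b^4 - 15*b^3 + 100*b^2) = b*(b + 4)*(b^4 - 10*b^3 + 25*b^2) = b*(b - 5)*(b + 4)*(b^3 - 5*b^2) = b^2*(b - 5)*(b + 4)*(b^2 - 5*b) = b^2*(b - 5)^2*(b + 4)*(b)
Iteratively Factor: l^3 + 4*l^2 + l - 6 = (l + 2)*(l^2 + 2*l - 3) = (l - 1)*(l + 2)*(l + 3)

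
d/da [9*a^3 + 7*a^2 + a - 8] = 27*a^2 + 14*a + 1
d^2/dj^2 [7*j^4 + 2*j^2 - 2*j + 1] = 84*j^2 + 4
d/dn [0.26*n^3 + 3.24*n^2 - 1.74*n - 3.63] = 0.78*n^2 + 6.48*n - 1.74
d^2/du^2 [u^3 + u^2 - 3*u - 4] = 6*u + 2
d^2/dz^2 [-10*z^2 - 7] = -20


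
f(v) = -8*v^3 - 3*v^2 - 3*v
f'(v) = -24*v^2 - 6*v - 3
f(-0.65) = 2.88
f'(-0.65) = -9.24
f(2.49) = -149.58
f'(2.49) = -166.74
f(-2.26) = 83.80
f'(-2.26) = -112.02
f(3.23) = -310.57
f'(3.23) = -272.77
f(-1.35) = 18.27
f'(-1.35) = -38.64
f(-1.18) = 12.51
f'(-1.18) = -29.34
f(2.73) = -193.32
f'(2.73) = -198.25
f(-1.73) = 37.63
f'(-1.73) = -64.45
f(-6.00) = 1638.00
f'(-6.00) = -831.00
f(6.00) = -1854.00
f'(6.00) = -903.00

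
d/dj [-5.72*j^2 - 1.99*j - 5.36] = -11.44*j - 1.99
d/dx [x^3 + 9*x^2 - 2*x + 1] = 3*x^2 + 18*x - 2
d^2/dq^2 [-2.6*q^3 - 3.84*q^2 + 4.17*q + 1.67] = -15.6*q - 7.68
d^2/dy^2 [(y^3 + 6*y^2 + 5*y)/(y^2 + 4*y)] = -6/(y^3 + 12*y^2 + 48*y + 64)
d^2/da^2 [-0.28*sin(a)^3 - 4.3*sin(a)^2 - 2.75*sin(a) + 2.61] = 2.96*sin(a) - 0.63*sin(3*a) - 8.6*cos(2*a)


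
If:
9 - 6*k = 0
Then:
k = 3/2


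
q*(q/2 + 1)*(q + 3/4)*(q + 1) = q^4/2 + 15*q^3/8 + 17*q^2/8 + 3*q/4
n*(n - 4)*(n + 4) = n^3 - 16*n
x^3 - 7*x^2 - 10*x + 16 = (x - 8)*(x - 1)*(x + 2)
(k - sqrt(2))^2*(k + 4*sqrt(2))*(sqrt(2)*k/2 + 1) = sqrt(2)*k^4/2 + 3*k^3 - 5*sqrt(2)*k^2 - 6*k + 8*sqrt(2)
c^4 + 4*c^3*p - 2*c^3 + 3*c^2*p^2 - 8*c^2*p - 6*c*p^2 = c*(c - 2)*(c + p)*(c + 3*p)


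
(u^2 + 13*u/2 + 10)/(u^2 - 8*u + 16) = (u^2 + 13*u/2 + 10)/(u^2 - 8*u + 16)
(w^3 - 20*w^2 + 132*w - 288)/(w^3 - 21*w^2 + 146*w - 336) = (w - 6)/(w - 7)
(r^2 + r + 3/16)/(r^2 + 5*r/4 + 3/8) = (4*r + 1)/(2*(2*r + 1))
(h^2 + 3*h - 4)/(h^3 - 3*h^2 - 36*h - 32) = (h - 1)/(h^2 - 7*h - 8)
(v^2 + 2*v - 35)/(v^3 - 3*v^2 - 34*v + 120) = (v + 7)/(v^2 + 2*v - 24)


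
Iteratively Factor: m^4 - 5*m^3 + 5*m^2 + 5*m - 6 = (m + 1)*(m^3 - 6*m^2 + 11*m - 6) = (m - 2)*(m + 1)*(m^2 - 4*m + 3) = (m - 3)*(m - 2)*(m + 1)*(m - 1)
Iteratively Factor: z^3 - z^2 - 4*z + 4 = (z + 2)*(z^2 - 3*z + 2) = (z - 2)*(z + 2)*(z - 1)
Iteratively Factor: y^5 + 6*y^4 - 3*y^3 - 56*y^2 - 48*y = (y + 4)*(y^4 + 2*y^3 - 11*y^2 - 12*y) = (y + 1)*(y + 4)*(y^3 + y^2 - 12*y) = (y - 3)*(y + 1)*(y + 4)*(y^2 + 4*y) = (y - 3)*(y + 1)*(y + 4)^2*(y)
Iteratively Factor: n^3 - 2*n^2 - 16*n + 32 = (n - 4)*(n^2 + 2*n - 8) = (n - 4)*(n - 2)*(n + 4)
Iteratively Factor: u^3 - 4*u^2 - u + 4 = (u - 4)*(u^2 - 1) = (u - 4)*(u - 1)*(u + 1)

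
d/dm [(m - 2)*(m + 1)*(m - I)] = 3*m^2 - 2*m*(1 + I) - 2 + I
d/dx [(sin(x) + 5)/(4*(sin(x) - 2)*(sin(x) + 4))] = (-10*sin(x) + cos(x)^2 - 19)*cos(x)/(4*(sin(x) - 2)^2*(sin(x) + 4)^2)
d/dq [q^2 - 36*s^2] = 2*q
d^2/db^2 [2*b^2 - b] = 4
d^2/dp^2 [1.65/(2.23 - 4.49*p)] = -66.52833/(4.49*p - 2.23)^3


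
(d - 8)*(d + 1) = d^2 - 7*d - 8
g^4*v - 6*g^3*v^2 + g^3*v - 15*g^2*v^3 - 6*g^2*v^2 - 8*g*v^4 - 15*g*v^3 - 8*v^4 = (g - 8*v)*(g + v)^2*(g*v + v)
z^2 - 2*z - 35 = (z - 7)*(z + 5)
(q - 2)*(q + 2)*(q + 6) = q^3 + 6*q^2 - 4*q - 24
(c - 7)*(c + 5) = c^2 - 2*c - 35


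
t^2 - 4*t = t*(t - 4)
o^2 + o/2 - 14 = (o - 7/2)*(o + 4)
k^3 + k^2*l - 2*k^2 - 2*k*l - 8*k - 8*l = (k - 4)*(k + 2)*(k + l)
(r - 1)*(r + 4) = r^2 + 3*r - 4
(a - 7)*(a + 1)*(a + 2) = a^3 - 4*a^2 - 19*a - 14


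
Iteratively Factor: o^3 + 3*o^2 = (o + 3)*(o^2) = o*(o + 3)*(o)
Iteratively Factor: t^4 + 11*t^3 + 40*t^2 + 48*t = (t + 3)*(t^3 + 8*t^2 + 16*t) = t*(t + 3)*(t^2 + 8*t + 16) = t*(t + 3)*(t + 4)*(t + 4)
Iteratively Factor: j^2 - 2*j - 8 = (j - 4)*(j + 2)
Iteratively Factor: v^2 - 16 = (v + 4)*(v - 4)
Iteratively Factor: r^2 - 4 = (r + 2)*(r - 2)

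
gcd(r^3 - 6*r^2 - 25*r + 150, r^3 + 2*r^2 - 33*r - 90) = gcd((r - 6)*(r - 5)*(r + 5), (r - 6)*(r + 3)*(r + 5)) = r^2 - r - 30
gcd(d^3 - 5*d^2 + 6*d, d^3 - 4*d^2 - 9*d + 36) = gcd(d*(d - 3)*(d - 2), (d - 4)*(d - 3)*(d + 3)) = d - 3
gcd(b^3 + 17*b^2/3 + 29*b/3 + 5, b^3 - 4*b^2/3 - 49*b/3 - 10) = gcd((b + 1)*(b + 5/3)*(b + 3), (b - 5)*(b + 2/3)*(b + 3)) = b + 3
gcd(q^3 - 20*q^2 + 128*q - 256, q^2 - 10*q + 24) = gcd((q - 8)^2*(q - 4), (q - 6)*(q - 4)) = q - 4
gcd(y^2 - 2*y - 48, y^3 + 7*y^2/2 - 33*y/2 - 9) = y + 6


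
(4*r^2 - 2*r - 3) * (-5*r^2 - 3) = -20*r^4 + 10*r^3 + 3*r^2 + 6*r + 9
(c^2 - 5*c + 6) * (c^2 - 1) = c^4 - 5*c^3 + 5*c^2 + 5*c - 6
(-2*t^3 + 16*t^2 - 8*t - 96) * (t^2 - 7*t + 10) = -2*t^5 + 30*t^4 - 140*t^3 + 120*t^2 + 592*t - 960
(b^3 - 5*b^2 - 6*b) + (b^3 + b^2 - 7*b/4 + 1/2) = 2*b^3 - 4*b^2 - 31*b/4 + 1/2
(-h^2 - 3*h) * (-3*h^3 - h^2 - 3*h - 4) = 3*h^5 + 10*h^4 + 6*h^3 + 13*h^2 + 12*h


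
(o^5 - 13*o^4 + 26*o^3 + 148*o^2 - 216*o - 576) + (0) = o^5 - 13*o^4 + 26*o^3 + 148*o^2 - 216*o - 576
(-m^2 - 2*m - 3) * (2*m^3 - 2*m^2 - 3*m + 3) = -2*m^5 - 2*m^4 + m^3 + 9*m^2 + 3*m - 9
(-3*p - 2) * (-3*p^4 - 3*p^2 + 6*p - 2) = 9*p^5 + 6*p^4 + 9*p^3 - 12*p^2 - 6*p + 4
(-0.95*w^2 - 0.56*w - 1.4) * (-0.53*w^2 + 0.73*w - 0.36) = 0.5035*w^4 - 0.3967*w^3 + 0.6752*w^2 - 0.8204*w + 0.504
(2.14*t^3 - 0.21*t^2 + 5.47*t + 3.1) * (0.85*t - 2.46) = 1.819*t^4 - 5.4429*t^3 + 5.1661*t^2 - 10.8212*t - 7.626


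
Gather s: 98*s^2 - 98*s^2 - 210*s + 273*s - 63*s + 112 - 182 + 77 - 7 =0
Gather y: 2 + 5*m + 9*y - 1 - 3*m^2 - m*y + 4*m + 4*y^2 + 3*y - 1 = -3*m^2 + 9*m + 4*y^2 + y*(12 - m)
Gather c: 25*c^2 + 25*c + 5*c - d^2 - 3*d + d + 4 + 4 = 25*c^2 + 30*c - d^2 - 2*d + 8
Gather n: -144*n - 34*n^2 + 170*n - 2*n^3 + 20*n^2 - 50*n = -2*n^3 - 14*n^2 - 24*n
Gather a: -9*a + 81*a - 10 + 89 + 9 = 72*a + 88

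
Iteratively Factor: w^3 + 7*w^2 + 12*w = (w)*(w^2 + 7*w + 12) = w*(w + 4)*(w + 3)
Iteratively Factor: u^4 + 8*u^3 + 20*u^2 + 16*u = (u + 2)*(u^3 + 6*u^2 + 8*u) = (u + 2)^2*(u^2 + 4*u) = u*(u + 2)^2*(u + 4)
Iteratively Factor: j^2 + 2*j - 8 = (j + 4)*(j - 2)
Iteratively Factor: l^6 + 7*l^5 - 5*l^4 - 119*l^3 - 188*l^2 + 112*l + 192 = (l - 4)*(l^5 + 11*l^4 + 39*l^3 + 37*l^2 - 40*l - 48) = (l - 4)*(l + 3)*(l^4 + 8*l^3 + 15*l^2 - 8*l - 16) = (l - 4)*(l - 1)*(l + 3)*(l^3 + 9*l^2 + 24*l + 16) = (l - 4)*(l - 1)*(l + 3)*(l + 4)*(l^2 + 5*l + 4) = (l - 4)*(l - 1)*(l + 3)*(l + 4)^2*(l + 1)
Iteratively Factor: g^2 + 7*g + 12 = (g + 3)*(g + 4)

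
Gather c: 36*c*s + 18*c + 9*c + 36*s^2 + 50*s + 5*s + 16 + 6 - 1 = c*(36*s + 27) + 36*s^2 + 55*s + 21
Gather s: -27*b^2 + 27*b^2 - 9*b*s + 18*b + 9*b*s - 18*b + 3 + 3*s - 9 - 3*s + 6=0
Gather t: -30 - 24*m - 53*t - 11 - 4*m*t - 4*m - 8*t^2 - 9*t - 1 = -28*m - 8*t^2 + t*(-4*m - 62) - 42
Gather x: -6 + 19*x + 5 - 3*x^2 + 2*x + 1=-3*x^2 + 21*x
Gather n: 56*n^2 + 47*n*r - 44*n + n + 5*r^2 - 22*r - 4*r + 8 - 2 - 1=56*n^2 + n*(47*r - 43) + 5*r^2 - 26*r + 5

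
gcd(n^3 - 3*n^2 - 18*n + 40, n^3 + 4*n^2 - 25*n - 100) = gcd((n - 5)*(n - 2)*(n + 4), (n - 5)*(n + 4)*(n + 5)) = n^2 - n - 20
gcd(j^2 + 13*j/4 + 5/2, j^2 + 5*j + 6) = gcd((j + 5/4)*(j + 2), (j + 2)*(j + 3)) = j + 2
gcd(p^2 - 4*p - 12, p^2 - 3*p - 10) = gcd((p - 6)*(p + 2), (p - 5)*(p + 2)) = p + 2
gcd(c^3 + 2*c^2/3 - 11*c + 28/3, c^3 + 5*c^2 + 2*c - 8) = c^2 + 3*c - 4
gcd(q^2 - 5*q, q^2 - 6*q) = q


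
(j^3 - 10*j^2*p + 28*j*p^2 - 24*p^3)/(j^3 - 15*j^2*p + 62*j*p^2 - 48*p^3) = (j^2 - 4*j*p + 4*p^2)/(j^2 - 9*j*p + 8*p^2)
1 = 1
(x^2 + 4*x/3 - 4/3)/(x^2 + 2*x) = (x - 2/3)/x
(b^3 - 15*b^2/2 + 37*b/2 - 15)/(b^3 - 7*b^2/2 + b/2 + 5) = (b - 3)/(b + 1)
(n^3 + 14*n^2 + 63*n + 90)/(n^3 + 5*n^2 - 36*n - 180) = (n + 3)/(n - 6)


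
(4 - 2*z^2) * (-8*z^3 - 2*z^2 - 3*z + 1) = 16*z^5 + 4*z^4 - 26*z^3 - 10*z^2 - 12*z + 4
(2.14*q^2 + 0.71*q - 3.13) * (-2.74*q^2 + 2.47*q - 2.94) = -5.8636*q^4 + 3.3404*q^3 + 4.0383*q^2 - 9.8185*q + 9.2022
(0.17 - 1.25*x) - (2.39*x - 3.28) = 3.45 - 3.64*x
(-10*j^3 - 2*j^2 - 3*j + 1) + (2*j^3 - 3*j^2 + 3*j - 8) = -8*j^3 - 5*j^2 - 7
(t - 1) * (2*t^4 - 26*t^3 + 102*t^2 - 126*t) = 2*t^5 - 28*t^4 + 128*t^3 - 228*t^2 + 126*t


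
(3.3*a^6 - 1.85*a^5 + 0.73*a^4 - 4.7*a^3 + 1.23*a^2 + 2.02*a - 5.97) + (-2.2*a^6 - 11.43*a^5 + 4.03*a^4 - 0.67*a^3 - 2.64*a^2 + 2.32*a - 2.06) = 1.1*a^6 - 13.28*a^5 + 4.76*a^4 - 5.37*a^3 - 1.41*a^2 + 4.34*a - 8.03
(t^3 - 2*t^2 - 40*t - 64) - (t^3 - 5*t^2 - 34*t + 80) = 3*t^2 - 6*t - 144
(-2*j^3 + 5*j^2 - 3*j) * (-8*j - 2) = 16*j^4 - 36*j^3 + 14*j^2 + 6*j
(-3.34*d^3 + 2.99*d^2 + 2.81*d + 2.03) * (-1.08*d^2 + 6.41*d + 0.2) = 3.6072*d^5 - 24.6386*d^4 + 15.4631*d^3 + 16.4177*d^2 + 13.5743*d + 0.406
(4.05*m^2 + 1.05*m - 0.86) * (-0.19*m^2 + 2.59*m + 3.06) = -0.7695*m^4 + 10.29*m^3 + 15.2759*m^2 + 0.9856*m - 2.6316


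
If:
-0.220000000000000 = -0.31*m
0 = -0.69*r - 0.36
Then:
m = 0.71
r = -0.52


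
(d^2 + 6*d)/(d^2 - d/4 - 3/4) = 4*d*(d + 6)/(4*d^2 - d - 3)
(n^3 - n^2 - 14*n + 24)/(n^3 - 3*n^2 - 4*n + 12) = (n + 4)/(n + 2)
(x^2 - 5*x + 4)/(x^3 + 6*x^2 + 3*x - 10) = (x - 4)/(x^2 + 7*x + 10)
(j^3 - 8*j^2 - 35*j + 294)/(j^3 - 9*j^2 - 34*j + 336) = (j - 7)/(j - 8)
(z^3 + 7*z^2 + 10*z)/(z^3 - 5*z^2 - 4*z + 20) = z*(z + 5)/(z^2 - 7*z + 10)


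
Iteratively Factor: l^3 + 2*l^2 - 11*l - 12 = (l - 3)*(l^2 + 5*l + 4) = (l - 3)*(l + 1)*(l + 4)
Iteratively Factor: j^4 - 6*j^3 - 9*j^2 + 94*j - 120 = (j - 5)*(j^3 - j^2 - 14*j + 24) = (j - 5)*(j - 3)*(j^2 + 2*j - 8) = (j - 5)*(j - 3)*(j + 4)*(j - 2)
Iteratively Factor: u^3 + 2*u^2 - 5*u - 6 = (u - 2)*(u^2 + 4*u + 3) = (u - 2)*(u + 3)*(u + 1)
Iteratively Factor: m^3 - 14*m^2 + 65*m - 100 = (m - 5)*(m^2 - 9*m + 20) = (m - 5)*(m - 4)*(m - 5)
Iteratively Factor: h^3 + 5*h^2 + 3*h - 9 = (h - 1)*(h^2 + 6*h + 9) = (h - 1)*(h + 3)*(h + 3)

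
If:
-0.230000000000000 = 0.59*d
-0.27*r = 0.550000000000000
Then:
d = -0.39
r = -2.04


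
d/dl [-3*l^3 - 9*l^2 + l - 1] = -9*l^2 - 18*l + 1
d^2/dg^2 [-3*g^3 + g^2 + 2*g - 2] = 2 - 18*g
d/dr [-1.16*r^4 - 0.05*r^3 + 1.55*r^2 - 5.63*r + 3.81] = -4.64*r^3 - 0.15*r^2 + 3.1*r - 5.63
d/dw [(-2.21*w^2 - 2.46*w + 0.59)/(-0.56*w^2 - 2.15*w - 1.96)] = (3.3739*w^2 + 9.324*w + 6.0901)/(0.3136*w^4 + 2.408*w^3 + 6.8177*w^2 + 8.428*w + 3.8416)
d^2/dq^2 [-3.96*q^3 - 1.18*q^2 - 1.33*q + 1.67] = -23.76*q - 2.36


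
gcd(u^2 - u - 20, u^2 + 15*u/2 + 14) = u + 4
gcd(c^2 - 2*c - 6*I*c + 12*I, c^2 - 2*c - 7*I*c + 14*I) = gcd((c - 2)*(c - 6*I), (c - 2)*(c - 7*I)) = c - 2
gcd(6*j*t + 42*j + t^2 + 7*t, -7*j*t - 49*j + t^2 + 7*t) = t + 7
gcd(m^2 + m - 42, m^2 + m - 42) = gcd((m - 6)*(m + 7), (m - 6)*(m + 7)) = m^2 + m - 42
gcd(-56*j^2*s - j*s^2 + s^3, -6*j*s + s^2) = s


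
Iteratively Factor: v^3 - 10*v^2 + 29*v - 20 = (v - 1)*(v^2 - 9*v + 20) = (v - 4)*(v - 1)*(v - 5)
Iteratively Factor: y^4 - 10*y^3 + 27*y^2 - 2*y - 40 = (y - 5)*(y^3 - 5*y^2 + 2*y + 8) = (y - 5)*(y + 1)*(y^2 - 6*y + 8) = (y - 5)*(y - 4)*(y + 1)*(y - 2)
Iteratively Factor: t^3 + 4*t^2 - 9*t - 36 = (t + 4)*(t^2 - 9) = (t + 3)*(t + 4)*(t - 3)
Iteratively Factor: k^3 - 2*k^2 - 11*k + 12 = (k - 1)*(k^2 - k - 12) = (k - 1)*(k + 3)*(k - 4)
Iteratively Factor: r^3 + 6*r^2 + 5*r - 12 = (r - 1)*(r^2 + 7*r + 12) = (r - 1)*(r + 4)*(r + 3)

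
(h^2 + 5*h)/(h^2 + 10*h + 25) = h/(h + 5)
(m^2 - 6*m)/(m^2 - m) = (m - 6)/(m - 1)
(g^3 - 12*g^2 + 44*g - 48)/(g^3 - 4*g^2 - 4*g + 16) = (g - 6)/(g + 2)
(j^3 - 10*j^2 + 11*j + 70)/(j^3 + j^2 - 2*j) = (j^2 - 12*j + 35)/(j*(j - 1))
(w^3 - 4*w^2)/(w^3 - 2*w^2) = (w - 4)/(w - 2)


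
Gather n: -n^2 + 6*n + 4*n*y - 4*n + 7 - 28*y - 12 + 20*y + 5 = -n^2 + n*(4*y + 2) - 8*y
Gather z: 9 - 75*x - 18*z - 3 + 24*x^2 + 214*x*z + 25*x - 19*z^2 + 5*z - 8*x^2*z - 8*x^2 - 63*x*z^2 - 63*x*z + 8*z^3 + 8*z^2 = 16*x^2 - 50*x + 8*z^3 + z^2*(-63*x - 11) + z*(-8*x^2 + 151*x - 13) + 6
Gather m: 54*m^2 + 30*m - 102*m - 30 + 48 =54*m^2 - 72*m + 18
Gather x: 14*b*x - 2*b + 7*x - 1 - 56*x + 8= -2*b + x*(14*b - 49) + 7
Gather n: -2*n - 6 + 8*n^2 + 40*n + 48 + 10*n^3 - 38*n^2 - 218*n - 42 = 10*n^3 - 30*n^2 - 180*n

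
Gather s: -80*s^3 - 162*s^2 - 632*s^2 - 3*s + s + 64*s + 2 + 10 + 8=-80*s^3 - 794*s^2 + 62*s + 20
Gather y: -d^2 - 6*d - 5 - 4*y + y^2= -d^2 - 6*d + y^2 - 4*y - 5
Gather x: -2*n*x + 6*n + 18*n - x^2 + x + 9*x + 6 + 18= 24*n - x^2 + x*(10 - 2*n) + 24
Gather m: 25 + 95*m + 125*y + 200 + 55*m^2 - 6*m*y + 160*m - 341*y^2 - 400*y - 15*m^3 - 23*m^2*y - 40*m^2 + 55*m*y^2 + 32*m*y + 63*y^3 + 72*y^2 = -15*m^3 + m^2*(15 - 23*y) + m*(55*y^2 + 26*y + 255) + 63*y^3 - 269*y^2 - 275*y + 225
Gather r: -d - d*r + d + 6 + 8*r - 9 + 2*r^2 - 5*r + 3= 2*r^2 + r*(3 - d)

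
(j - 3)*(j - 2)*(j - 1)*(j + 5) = j^4 - j^3 - 19*j^2 + 49*j - 30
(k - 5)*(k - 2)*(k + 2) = k^3 - 5*k^2 - 4*k + 20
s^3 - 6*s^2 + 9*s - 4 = (s - 4)*(s - 1)^2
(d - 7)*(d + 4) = d^2 - 3*d - 28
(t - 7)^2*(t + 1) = t^3 - 13*t^2 + 35*t + 49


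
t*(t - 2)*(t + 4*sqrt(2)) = t^3 - 2*t^2 + 4*sqrt(2)*t^2 - 8*sqrt(2)*t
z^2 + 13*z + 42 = (z + 6)*(z + 7)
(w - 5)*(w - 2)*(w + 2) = w^3 - 5*w^2 - 4*w + 20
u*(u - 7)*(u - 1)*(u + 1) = u^4 - 7*u^3 - u^2 + 7*u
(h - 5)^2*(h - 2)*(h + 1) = h^4 - 11*h^3 + 33*h^2 - 5*h - 50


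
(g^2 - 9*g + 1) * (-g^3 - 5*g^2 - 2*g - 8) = -g^5 + 4*g^4 + 42*g^3 + 5*g^2 + 70*g - 8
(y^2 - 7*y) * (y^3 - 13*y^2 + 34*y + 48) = y^5 - 20*y^4 + 125*y^3 - 190*y^2 - 336*y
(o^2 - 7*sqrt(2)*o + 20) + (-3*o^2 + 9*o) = -2*o^2 - 7*sqrt(2)*o + 9*o + 20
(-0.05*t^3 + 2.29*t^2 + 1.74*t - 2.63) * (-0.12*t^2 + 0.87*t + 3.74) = 0.006*t^5 - 0.3183*t^4 + 1.5965*t^3 + 10.394*t^2 + 4.2195*t - 9.8362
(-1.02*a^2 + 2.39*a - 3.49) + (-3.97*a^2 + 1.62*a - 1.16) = -4.99*a^2 + 4.01*a - 4.65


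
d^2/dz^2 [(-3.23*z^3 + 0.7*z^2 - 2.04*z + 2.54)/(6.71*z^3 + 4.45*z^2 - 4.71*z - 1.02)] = (4.54747350886464e-13*z^7 + 255.92611*z^6 - 1163.582442*z^5 + 874.310316*z^4 + 927.536386*z^3 - 421.443996*z^2 - 290.837484*z + 156.811044)/(302.111711*z^9 + 601.071735*z^8 - 237.566208*z^7 - 893.482091*z^6 - 15.983532*z^5 + 428.979177*z^4 + 44.728281*z^3 - 53.994006*z^2 - 14.700852*z - 1.061208)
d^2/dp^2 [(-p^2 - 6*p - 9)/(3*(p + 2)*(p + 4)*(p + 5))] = 2*(-p^6 - 18*p^5 - 138*p^4 - 592*p^3 - 1533*p^2 - 2286*p - 1516)/(3*(p^9 + 33*p^8 + 477*p^7 + 3959*p^6 + 20766*p^5 + 71292*p^4 + 159992*p^3 + 226080*p^2 + 182400*p + 64000))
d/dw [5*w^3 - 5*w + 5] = 15*w^2 - 5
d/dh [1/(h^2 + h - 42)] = (-2*h - 1)/(h^2 + h - 42)^2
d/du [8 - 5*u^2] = -10*u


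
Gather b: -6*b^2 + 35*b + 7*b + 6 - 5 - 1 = -6*b^2 + 42*b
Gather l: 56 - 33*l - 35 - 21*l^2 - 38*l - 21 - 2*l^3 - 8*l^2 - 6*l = -2*l^3 - 29*l^2 - 77*l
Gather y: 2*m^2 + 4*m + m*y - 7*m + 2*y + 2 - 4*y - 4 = 2*m^2 - 3*m + y*(m - 2) - 2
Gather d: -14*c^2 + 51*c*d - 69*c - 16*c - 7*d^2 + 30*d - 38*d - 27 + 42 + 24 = -14*c^2 - 85*c - 7*d^2 + d*(51*c - 8) + 39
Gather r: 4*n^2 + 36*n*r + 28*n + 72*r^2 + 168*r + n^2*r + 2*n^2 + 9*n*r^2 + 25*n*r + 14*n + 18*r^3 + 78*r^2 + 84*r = 6*n^2 + 42*n + 18*r^3 + r^2*(9*n + 150) + r*(n^2 + 61*n + 252)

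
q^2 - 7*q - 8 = (q - 8)*(q + 1)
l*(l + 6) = l^2 + 6*l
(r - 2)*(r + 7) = r^2 + 5*r - 14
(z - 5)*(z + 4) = z^2 - z - 20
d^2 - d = d*(d - 1)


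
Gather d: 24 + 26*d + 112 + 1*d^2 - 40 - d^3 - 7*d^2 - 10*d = -d^3 - 6*d^2 + 16*d + 96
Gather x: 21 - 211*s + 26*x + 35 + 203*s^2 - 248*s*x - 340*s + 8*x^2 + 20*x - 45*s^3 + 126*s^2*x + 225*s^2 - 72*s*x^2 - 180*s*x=-45*s^3 + 428*s^2 - 551*s + x^2*(8 - 72*s) + x*(126*s^2 - 428*s + 46) + 56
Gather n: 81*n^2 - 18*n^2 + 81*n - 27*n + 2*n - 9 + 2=63*n^2 + 56*n - 7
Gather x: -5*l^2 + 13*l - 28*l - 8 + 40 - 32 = -5*l^2 - 15*l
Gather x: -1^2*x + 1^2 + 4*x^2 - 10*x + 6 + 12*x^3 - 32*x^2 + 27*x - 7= 12*x^3 - 28*x^2 + 16*x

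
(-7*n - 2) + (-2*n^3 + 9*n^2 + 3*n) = -2*n^3 + 9*n^2 - 4*n - 2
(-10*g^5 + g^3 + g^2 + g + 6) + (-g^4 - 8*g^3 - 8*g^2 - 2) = -10*g^5 - g^4 - 7*g^3 - 7*g^2 + g + 4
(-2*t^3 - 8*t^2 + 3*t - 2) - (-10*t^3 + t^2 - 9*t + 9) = 8*t^3 - 9*t^2 + 12*t - 11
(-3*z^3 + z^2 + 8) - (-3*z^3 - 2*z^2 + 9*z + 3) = 3*z^2 - 9*z + 5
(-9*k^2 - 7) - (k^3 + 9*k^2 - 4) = -k^3 - 18*k^2 - 3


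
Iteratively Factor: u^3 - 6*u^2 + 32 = (u - 4)*(u^2 - 2*u - 8) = (u - 4)^2*(u + 2)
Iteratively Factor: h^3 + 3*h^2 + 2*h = (h + 1)*(h^2 + 2*h) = h*(h + 1)*(h + 2)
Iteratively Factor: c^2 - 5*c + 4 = (c - 1)*(c - 4)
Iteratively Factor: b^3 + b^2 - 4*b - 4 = (b - 2)*(b^2 + 3*b + 2) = (b - 2)*(b + 2)*(b + 1)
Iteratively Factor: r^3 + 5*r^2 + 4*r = (r)*(r^2 + 5*r + 4) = r*(r + 4)*(r + 1)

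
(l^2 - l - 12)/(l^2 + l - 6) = (l - 4)/(l - 2)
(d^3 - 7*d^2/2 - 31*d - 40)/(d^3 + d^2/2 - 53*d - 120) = (d + 2)/(d + 6)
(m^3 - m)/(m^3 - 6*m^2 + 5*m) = (m + 1)/(m - 5)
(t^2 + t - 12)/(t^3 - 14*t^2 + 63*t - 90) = (t + 4)/(t^2 - 11*t + 30)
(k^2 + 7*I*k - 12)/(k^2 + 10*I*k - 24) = (k + 3*I)/(k + 6*I)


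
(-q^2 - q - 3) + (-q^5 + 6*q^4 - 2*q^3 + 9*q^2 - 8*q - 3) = -q^5 + 6*q^4 - 2*q^3 + 8*q^2 - 9*q - 6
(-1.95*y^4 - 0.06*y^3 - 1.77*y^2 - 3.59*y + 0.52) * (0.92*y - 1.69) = -1.794*y^5 + 3.2403*y^4 - 1.527*y^3 - 0.3115*y^2 + 6.5455*y - 0.8788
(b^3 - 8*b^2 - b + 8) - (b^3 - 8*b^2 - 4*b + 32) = 3*b - 24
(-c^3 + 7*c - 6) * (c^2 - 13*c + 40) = -c^5 + 13*c^4 - 33*c^3 - 97*c^2 + 358*c - 240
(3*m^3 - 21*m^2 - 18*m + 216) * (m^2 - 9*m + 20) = 3*m^5 - 48*m^4 + 231*m^3 - 42*m^2 - 2304*m + 4320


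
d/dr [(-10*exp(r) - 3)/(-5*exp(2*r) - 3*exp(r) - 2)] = (-(10*exp(r) + 3)^2 + 50*exp(2*r) + 30*exp(r) + 20)*exp(r)/(5*exp(2*r) + 3*exp(r) + 2)^2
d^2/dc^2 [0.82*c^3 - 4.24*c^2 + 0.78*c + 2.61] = 4.92*c - 8.48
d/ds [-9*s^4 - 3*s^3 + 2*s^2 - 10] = s*(-36*s^2 - 9*s + 4)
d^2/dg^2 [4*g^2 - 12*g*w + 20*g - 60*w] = 8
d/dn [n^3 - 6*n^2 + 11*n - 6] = 3*n^2 - 12*n + 11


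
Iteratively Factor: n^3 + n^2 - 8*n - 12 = (n - 3)*(n^2 + 4*n + 4) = (n - 3)*(n + 2)*(n + 2)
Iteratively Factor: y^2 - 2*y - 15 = (y - 5)*(y + 3)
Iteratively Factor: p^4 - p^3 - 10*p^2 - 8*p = (p - 4)*(p^3 + 3*p^2 + 2*p) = p*(p - 4)*(p^2 + 3*p + 2) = p*(p - 4)*(p + 1)*(p + 2)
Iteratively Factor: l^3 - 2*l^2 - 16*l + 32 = (l - 4)*(l^2 + 2*l - 8) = (l - 4)*(l - 2)*(l + 4)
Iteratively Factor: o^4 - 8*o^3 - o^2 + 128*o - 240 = (o - 5)*(o^3 - 3*o^2 - 16*o + 48) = (o - 5)*(o - 3)*(o^2 - 16) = (o - 5)*(o - 4)*(o - 3)*(o + 4)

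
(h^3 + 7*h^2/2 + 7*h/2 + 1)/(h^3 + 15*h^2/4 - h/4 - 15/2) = 2*(2*h^2 + 3*h + 1)/(4*h^2 + 7*h - 15)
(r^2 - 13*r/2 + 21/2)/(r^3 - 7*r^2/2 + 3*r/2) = (2*r - 7)/(r*(2*r - 1))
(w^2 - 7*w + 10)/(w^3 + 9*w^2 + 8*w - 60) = (w - 5)/(w^2 + 11*w + 30)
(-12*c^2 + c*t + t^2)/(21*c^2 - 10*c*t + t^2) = (4*c + t)/(-7*c + t)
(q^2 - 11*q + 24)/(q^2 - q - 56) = (q - 3)/(q + 7)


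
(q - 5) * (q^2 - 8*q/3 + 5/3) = q^3 - 23*q^2/3 + 15*q - 25/3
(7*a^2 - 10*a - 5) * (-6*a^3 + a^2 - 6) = -42*a^5 + 67*a^4 + 20*a^3 - 47*a^2 + 60*a + 30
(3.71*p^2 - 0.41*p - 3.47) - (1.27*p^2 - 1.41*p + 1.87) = 2.44*p^2 + 1.0*p - 5.34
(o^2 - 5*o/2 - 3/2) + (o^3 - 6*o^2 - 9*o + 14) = o^3 - 5*o^2 - 23*o/2 + 25/2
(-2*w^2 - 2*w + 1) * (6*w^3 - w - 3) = -12*w^5 - 12*w^4 + 8*w^3 + 8*w^2 + 5*w - 3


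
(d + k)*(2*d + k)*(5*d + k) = 10*d^3 + 17*d^2*k + 8*d*k^2 + k^3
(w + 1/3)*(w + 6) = w^2 + 19*w/3 + 2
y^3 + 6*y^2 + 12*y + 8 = (y + 2)^3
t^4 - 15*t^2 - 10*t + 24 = (t - 4)*(t - 1)*(t + 2)*(t + 3)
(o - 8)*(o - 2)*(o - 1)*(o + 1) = o^4 - 10*o^3 + 15*o^2 + 10*o - 16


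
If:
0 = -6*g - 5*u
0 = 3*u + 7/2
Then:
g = 35/36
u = -7/6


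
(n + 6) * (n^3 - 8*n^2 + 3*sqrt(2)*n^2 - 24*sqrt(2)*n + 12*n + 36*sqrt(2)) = n^4 - 2*n^3 + 3*sqrt(2)*n^3 - 36*n^2 - 6*sqrt(2)*n^2 - 108*sqrt(2)*n + 72*n + 216*sqrt(2)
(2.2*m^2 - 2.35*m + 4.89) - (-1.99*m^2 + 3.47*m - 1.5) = 4.19*m^2 - 5.82*m + 6.39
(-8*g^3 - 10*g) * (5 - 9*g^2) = 72*g^5 + 50*g^3 - 50*g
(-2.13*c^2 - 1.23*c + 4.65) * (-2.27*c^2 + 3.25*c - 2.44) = 4.8351*c^4 - 4.1304*c^3 - 9.3558*c^2 + 18.1137*c - 11.346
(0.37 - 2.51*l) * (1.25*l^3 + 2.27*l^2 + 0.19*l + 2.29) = -3.1375*l^4 - 5.2352*l^3 + 0.363*l^2 - 5.6776*l + 0.8473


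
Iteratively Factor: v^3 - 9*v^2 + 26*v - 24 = (v - 2)*(v^2 - 7*v + 12) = (v - 3)*(v - 2)*(v - 4)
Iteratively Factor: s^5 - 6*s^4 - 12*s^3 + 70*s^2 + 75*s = (s)*(s^4 - 6*s^3 - 12*s^2 + 70*s + 75) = s*(s - 5)*(s^3 - s^2 - 17*s - 15) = s*(s - 5)*(s + 1)*(s^2 - 2*s - 15) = s*(s - 5)*(s + 1)*(s + 3)*(s - 5)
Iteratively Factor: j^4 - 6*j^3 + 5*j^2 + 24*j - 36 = (j - 2)*(j^3 - 4*j^2 - 3*j + 18) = (j - 2)*(j + 2)*(j^2 - 6*j + 9) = (j - 3)*(j - 2)*(j + 2)*(j - 3)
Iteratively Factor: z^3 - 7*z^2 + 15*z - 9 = (z - 3)*(z^2 - 4*z + 3) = (z - 3)*(z - 1)*(z - 3)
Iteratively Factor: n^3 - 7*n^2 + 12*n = (n)*(n^2 - 7*n + 12) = n*(n - 3)*(n - 4)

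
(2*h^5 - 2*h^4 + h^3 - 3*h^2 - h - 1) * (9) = 18*h^5 - 18*h^4 + 9*h^3 - 27*h^2 - 9*h - 9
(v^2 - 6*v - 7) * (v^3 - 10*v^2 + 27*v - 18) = v^5 - 16*v^4 + 80*v^3 - 110*v^2 - 81*v + 126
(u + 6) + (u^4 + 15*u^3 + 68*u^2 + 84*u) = u^4 + 15*u^3 + 68*u^2 + 85*u + 6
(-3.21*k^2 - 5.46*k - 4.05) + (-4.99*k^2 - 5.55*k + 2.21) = -8.2*k^2 - 11.01*k - 1.84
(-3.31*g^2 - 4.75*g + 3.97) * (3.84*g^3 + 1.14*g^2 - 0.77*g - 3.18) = -12.7104*g^5 - 22.0134*g^4 + 12.3785*g^3 + 18.7091*g^2 + 12.0481*g - 12.6246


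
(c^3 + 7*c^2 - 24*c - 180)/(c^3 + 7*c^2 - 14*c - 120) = (c^2 + c - 30)/(c^2 + c - 20)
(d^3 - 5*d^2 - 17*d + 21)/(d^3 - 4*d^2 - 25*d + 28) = (d + 3)/(d + 4)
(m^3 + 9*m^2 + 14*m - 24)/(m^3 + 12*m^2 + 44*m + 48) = (m - 1)/(m + 2)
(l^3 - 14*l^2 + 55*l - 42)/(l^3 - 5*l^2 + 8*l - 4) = (l^2 - 13*l + 42)/(l^2 - 4*l + 4)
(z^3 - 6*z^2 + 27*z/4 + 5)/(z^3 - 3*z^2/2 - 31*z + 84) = (4*z^2 - 8*z - 5)/(2*(2*z^2 + 5*z - 42))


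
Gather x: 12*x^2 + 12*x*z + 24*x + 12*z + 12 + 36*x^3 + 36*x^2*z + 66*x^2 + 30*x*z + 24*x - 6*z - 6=36*x^3 + x^2*(36*z + 78) + x*(42*z + 48) + 6*z + 6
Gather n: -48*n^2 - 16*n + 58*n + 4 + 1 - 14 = -48*n^2 + 42*n - 9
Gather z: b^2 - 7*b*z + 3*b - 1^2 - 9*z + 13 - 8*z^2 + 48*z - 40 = b^2 + 3*b - 8*z^2 + z*(39 - 7*b) - 28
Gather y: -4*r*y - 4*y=y*(-4*r - 4)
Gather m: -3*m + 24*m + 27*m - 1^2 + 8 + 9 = 48*m + 16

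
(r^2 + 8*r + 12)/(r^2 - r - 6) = (r + 6)/(r - 3)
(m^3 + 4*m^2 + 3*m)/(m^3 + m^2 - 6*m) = (m + 1)/(m - 2)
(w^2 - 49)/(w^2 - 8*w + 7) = (w + 7)/(w - 1)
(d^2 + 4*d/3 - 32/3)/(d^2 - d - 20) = (d - 8/3)/(d - 5)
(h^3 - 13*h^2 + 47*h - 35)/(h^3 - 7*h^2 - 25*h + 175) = (h - 1)/(h + 5)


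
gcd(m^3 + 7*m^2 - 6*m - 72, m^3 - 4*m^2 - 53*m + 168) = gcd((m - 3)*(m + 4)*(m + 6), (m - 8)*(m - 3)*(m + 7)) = m - 3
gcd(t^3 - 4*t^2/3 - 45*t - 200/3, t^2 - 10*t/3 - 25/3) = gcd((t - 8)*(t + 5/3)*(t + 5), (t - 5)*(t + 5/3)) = t + 5/3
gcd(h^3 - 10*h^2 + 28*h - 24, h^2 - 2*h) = h - 2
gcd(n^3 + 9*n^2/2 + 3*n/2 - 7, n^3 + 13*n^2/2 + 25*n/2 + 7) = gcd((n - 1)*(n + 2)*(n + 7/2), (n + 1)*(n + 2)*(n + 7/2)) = n^2 + 11*n/2 + 7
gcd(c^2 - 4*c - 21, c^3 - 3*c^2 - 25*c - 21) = c^2 - 4*c - 21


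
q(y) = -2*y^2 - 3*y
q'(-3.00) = 9.00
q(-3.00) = -9.00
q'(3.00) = -15.00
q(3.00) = -27.00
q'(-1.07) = 1.28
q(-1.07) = 0.92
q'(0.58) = -5.32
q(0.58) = -2.41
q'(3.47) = -16.88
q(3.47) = -34.49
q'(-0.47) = -1.12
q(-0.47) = 0.97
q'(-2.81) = 8.24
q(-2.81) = -7.36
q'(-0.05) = -2.80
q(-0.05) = 0.14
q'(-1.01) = 1.04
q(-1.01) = 0.99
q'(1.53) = -9.12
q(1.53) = -9.27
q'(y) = -4*y - 3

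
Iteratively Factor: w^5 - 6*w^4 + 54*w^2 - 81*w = (w + 3)*(w^4 - 9*w^3 + 27*w^2 - 27*w) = w*(w + 3)*(w^3 - 9*w^2 + 27*w - 27) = w*(w - 3)*(w + 3)*(w^2 - 6*w + 9) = w*(w - 3)^2*(w + 3)*(w - 3)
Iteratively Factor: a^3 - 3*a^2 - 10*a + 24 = (a - 2)*(a^2 - a - 12) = (a - 4)*(a - 2)*(a + 3)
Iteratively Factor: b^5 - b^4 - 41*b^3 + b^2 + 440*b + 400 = (b - 5)*(b^4 + 4*b^3 - 21*b^2 - 104*b - 80) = (b - 5)*(b + 4)*(b^3 - 21*b - 20) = (b - 5)*(b + 4)^2*(b^2 - 4*b - 5) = (b - 5)*(b + 1)*(b + 4)^2*(b - 5)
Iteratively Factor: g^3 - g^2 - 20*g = (g + 4)*(g^2 - 5*g) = g*(g + 4)*(g - 5)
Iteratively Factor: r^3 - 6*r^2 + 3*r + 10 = (r - 2)*(r^2 - 4*r - 5) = (r - 5)*(r - 2)*(r + 1)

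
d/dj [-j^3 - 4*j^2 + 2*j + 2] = -3*j^2 - 8*j + 2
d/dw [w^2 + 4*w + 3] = 2*w + 4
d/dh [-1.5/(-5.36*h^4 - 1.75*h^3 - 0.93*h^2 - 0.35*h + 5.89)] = (-32.16*h^3 - 7.875*h^2 - 2.79*h - 0.525)/(5.36*h^4 + 1.75*h^3 + 0.93*h^2 + 0.35*h - 5.89)^2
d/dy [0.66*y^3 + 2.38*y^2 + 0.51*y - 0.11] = 1.98*y^2 + 4.76*y + 0.51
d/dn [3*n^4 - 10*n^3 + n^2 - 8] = 2*n*(6*n^2 - 15*n + 1)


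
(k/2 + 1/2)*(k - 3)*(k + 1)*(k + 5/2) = k^4/2 + 3*k^3/4 - 15*k^2/4 - 31*k/4 - 15/4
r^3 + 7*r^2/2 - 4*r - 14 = (r - 2)*(r + 2)*(r + 7/2)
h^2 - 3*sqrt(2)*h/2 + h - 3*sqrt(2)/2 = (h + 1)*(h - 3*sqrt(2)/2)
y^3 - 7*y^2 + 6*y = y*(y - 6)*(y - 1)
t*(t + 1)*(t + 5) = t^3 + 6*t^2 + 5*t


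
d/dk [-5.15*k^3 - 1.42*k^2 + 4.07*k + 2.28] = -15.45*k^2 - 2.84*k + 4.07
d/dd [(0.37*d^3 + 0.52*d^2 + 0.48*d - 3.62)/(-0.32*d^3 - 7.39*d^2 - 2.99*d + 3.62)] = (-2.5679*d^4 - 1.9054*d^3 + 2.5354*d^2 - 49.7388*d - 9.0862)/(0.1024*d^6 + 4.7296*d^5 + 56.5257*d^4 + 41.8754*d^3 - 44.5635*d^2 - 21.6476*d + 13.1044)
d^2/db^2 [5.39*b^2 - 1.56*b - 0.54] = 10.7800000000000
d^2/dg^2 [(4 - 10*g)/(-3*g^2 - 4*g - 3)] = 4*(4*(3*g + 2)^2*(5*g - 2) - (45*g + 14)*(3*g^2 + 4*g + 3))/(3*g^2 + 4*g + 3)^3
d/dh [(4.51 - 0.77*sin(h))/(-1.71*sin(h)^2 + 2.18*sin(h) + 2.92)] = (-1.3167*sin(h)^2 + 15.4242*sin(h) - 12.0802)*cos(h)/(2.9241*sin(h)^4 - 7.4556*sin(h)^3 - 5.234*sin(h)^2 + 12.7312*sin(h) + 8.5264)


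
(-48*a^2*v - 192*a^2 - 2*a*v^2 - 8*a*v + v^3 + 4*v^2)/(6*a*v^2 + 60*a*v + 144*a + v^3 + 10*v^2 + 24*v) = (-8*a + v)/(v + 6)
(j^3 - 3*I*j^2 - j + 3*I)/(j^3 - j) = (j - 3*I)/j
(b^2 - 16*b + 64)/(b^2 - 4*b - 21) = (-b^2 + 16*b - 64)/(-b^2 + 4*b + 21)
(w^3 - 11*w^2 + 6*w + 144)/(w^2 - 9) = (w^2 - 14*w + 48)/(w - 3)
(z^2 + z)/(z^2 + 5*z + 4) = z/(z + 4)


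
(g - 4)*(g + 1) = g^2 - 3*g - 4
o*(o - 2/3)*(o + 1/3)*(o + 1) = o^4 + 2*o^3/3 - 5*o^2/9 - 2*o/9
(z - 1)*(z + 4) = z^2 + 3*z - 4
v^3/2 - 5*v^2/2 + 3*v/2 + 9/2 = (v/2 + 1/2)*(v - 3)^2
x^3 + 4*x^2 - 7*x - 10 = (x - 2)*(x + 1)*(x + 5)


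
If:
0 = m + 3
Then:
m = -3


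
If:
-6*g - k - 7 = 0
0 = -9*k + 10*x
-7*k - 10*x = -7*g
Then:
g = -112/103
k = -49/103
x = -441/1030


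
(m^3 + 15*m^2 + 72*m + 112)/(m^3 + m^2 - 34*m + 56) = (m^2 + 8*m + 16)/(m^2 - 6*m + 8)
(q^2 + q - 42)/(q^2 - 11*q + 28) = (q^2 + q - 42)/(q^2 - 11*q + 28)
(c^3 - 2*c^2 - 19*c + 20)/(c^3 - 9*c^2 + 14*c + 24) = (c^3 - 2*c^2 - 19*c + 20)/(c^3 - 9*c^2 + 14*c + 24)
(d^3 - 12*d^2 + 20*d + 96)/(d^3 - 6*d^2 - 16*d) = (d - 6)/d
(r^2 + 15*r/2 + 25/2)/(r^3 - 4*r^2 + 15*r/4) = 2*(2*r^2 + 15*r + 25)/(r*(4*r^2 - 16*r + 15))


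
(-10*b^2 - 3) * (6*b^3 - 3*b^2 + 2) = -60*b^5 + 30*b^4 - 18*b^3 - 11*b^2 - 6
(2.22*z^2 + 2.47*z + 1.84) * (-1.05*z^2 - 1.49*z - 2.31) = -2.331*z^4 - 5.9013*z^3 - 10.7405*z^2 - 8.4473*z - 4.2504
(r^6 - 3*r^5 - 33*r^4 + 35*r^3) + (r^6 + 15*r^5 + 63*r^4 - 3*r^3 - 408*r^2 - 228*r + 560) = 2*r^6 + 12*r^5 + 30*r^4 + 32*r^3 - 408*r^2 - 228*r + 560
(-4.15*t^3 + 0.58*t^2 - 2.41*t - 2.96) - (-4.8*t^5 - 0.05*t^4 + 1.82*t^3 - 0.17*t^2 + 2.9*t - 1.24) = 4.8*t^5 + 0.05*t^4 - 5.97*t^3 + 0.75*t^2 - 5.31*t - 1.72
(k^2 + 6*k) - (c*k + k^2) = -c*k + 6*k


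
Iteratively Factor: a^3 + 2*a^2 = (a)*(a^2 + 2*a) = a*(a + 2)*(a)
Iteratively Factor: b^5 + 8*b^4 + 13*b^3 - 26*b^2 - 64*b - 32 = (b + 4)*(b^4 + 4*b^3 - 3*b^2 - 14*b - 8) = (b - 2)*(b + 4)*(b^3 + 6*b^2 + 9*b + 4) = (b - 2)*(b + 4)^2*(b^2 + 2*b + 1) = (b - 2)*(b + 1)*(b + 4)^2*(b + 1)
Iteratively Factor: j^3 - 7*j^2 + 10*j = (j - 2)*(j^2 - 5*j) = j*(j - 2)*(j - 5)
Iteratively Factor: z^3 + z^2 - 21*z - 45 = (z + 3)*(z^2 - 2*z - 15) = (z + 3)^2*(z - 5)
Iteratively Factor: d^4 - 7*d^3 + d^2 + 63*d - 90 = (d + 3)*(d^3 - 10*d^2 + 31*d - 30) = (d - 2)*(d + 3)*(d^2 - 8*d + 15) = (d - 5)*(d - 2)*(d + 3)*(d - 3)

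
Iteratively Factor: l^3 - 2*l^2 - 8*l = (l - 4)*(l^2 + 2*l) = (l - 4)*(l + 2)*(l)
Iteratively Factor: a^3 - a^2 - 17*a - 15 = (a + 1)*(a^2 - 2*a - 15) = (a - 5)*(a + 1)*(a + 3)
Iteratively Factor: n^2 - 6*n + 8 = (n - 2)*(n - 4)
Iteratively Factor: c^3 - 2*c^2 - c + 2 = (c - 1)*(c^2 - c - 2) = (c - 2)*(c - 1)*(c + 1)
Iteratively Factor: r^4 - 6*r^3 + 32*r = (r - 4)*(r^3 - 2*r^2 - 8*r) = r*(r - 4)*(r^2 - 2*r - 8) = r*(r - 4)*(r + 2)*(r - 4)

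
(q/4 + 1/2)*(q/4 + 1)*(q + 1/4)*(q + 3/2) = q^4/16 + 31*q^3/64 + 151*q^2/128 + 65*q/64 + 3/16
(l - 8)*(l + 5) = l^2 - 3*l - 40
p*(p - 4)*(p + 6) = p^3 + 2*p^2 - 24*p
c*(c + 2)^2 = c^3 + 4*c^2 + 4*c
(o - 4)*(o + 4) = o^2 - 16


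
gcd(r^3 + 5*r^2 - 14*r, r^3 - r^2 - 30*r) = r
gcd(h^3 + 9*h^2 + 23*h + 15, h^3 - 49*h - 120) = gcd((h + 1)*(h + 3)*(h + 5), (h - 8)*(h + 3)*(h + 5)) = h^2 + 8*h + 15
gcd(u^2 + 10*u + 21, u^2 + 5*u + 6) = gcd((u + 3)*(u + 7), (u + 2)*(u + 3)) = u + 3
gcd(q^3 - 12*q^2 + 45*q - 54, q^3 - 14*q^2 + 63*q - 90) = q^2 - 9*q + 18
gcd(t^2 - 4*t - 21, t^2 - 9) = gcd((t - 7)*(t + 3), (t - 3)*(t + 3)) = t + 3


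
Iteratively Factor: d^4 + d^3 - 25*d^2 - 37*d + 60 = (d - 1)*(d^3 + 2*d^2 - 23*d - 60) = (d - 1)*(d + 4)*(d^2 - 2*d - 15) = (d - 5)*(d - 1)*(d + 4)*(d + 3)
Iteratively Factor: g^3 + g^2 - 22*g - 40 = (g - 5)*(g^2 + 6*g + 8) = (g - 5)*(g + 4)*(g + 2)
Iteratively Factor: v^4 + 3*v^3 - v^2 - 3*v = (v + 1)*(v^3 + 2*v^2 - 3*v) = (v - 1)*(v + 1)*(v^2 + 3*v) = v*(v - 1)*(v + 1)*(v + 3)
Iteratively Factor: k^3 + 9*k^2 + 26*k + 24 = (k + 4)*(k^2 + 5*k + 6) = (k + 3)*(k + 4)*(k + 2)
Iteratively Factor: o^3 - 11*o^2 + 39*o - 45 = (o - 3)*(o^2 - 8*o + 15) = (o - 3)^2*(o - 5)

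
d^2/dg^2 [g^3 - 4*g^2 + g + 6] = 6*g - 8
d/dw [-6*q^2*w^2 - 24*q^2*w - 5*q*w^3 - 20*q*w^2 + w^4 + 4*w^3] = -12*q^2*w - 24*q^2 - 15*q*w^2 - 40*q*w + 4*w^3 + 12*w^2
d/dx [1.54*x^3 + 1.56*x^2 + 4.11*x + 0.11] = 4.62*x^2 + 3.12*x + 4.11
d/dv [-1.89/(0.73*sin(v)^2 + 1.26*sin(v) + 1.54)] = (2.7594*sin(v) + 2.3814)*cos(v)/(0.73*sin(v)^2 + 1.26*sin(v) + 1.54)^2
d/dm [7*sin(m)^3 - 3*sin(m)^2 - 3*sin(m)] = 3*(7*sin(m)^2 - 2*sin(m) - 1)*cos(m)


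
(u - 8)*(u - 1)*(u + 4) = u^3 - 5*u^2 - 28*u + 32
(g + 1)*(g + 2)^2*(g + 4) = g^4 + 9*g^3 + 28*g^2 + 36*g + 16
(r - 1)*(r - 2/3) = r^2 - 5*r/3 + 2/3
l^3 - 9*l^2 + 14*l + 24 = (l - 6)*(l - 4)*(l + 1)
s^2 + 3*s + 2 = (s + 1)*(s + 2)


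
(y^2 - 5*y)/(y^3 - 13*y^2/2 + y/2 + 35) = 2*y/(2*y^2 - 3*y - 14)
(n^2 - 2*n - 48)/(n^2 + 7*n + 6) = (n - 8)/(n + 1)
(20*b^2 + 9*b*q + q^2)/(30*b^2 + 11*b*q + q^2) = (4*b + q)/(6*b + q)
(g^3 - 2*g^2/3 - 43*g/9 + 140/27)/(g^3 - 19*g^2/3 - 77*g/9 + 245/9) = (g - 4/3)/(g - 7)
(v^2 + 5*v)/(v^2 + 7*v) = (v + 5)/(v + 7)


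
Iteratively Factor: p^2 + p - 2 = (p + 2)*(p - 1)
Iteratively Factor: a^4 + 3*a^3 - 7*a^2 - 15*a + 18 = (a - 2)*(a^3 + 5*a^2 + 3*a - 9) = (a - 2)*(a + 3)*(a^2 + 2*a - 3) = (a - 2)*(a - 1)*(a + 3)*(a + 3)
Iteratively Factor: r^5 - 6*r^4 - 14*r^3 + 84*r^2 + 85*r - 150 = (r + 3)*(r^4 - 9*r^3 + 13*r^2 + 45*r - 50) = (r + 2)*(r + 3)*(r^3 - 11*r^2 + 35*r - 25) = (r - 1)*(r + 2)*(r + 3)*(r^2 - 10*r + 25) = (r - 5)*(r - 1)*(r + 2)*(r + 3)*(r - 5)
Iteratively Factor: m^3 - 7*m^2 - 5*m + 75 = (m + 3)*(m^2 - 10*m + 25) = (m - 5)*(m + 3)*(m - 5)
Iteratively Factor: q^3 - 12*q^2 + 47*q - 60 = (q - 4)*(q^2 - 8*q + 15) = (q - 5)*(q - 4)*(q - 3)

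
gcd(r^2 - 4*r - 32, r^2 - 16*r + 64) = r - 8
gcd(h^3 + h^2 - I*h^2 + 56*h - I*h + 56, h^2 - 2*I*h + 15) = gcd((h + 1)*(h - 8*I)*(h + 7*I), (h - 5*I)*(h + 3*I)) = 1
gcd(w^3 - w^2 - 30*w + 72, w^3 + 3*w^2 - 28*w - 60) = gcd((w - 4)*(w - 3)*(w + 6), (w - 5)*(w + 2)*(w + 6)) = w + 6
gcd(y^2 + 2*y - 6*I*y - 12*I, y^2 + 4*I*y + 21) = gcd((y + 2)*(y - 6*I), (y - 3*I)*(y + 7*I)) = 1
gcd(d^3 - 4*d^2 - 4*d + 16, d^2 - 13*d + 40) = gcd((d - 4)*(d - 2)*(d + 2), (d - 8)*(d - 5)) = 1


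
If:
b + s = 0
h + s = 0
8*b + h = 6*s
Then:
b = 0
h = 0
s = 0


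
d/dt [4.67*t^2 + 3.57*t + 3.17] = 9.34*t + 3.57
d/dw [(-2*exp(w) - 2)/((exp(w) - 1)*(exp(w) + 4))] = 2*(exp(2*w) + 2*exp(w) + 7)*exp(w)/(exp(4*w) + 6*exp(3*w) + exp(2*w) - 24*exp(w) + 16)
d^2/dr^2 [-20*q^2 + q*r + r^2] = 2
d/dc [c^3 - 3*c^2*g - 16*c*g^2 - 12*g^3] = 3*c^2 - 6*c*g - 16*g^2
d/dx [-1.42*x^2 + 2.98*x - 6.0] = 2.98 - 2.84*x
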